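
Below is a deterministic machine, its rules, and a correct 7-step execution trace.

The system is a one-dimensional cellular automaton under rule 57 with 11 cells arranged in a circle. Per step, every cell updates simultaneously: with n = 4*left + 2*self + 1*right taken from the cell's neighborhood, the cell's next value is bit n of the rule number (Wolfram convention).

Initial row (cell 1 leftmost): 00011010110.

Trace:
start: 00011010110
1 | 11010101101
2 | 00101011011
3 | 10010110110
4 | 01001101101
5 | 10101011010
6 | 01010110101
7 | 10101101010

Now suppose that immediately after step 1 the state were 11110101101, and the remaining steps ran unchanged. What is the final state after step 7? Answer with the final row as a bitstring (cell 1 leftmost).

01010101101

state after step 1 := 11110101101
2 | 00001011011
3 | 11100110110
4 | 10010101101
5 | 01001011011
6 | 10100110110
7 | 01010101101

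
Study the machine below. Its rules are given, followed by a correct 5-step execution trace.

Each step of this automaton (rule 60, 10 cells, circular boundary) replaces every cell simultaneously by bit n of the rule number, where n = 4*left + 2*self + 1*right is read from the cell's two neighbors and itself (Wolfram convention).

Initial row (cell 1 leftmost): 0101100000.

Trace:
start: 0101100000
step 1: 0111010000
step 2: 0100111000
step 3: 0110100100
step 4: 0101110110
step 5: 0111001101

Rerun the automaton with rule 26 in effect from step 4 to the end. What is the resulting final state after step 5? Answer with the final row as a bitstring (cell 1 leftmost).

(re-executing steps 4..5 under rule 26; state before step 4: 0110100100)
step 4: 1100011010
step 5: 1010110000

1010110000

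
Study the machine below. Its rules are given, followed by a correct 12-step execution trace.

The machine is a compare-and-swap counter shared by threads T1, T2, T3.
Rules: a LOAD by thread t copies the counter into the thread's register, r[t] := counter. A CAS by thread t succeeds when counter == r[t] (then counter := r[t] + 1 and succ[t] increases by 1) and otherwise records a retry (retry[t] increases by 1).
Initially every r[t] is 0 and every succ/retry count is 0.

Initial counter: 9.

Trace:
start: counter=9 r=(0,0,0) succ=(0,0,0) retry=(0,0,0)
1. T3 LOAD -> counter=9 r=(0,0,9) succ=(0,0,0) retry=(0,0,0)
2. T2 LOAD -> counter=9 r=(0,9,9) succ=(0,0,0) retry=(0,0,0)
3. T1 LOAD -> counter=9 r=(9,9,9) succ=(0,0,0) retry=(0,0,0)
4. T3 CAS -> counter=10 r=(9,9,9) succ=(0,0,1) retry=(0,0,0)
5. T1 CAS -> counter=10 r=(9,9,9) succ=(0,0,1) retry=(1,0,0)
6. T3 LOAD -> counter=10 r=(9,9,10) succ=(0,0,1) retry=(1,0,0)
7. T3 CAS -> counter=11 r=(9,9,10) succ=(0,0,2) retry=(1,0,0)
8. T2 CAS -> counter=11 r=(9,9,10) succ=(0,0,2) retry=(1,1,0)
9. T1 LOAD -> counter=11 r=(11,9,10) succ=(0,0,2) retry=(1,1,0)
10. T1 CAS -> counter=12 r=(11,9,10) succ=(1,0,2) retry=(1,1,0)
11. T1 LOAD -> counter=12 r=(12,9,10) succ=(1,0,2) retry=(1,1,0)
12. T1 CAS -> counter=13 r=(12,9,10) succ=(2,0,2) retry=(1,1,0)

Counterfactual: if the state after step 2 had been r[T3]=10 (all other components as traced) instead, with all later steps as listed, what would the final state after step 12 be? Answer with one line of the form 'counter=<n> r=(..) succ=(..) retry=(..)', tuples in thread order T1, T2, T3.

state after step 2 := counter=9 r=(0,9,10) succ=(0,0,0) retry=(0,0,0)
3. T1 LOAD -> counter=9 r=(9,9,10) succ=(0,0,0) retry=(0,0,0)
4. T3 CAS -> counter=9 r=(9,9,10) succ=(0,0,0) retry=(0,0,1)
5. T1 CAS -> counter=10 r=(9,9,10) succ=(1,0,0) retry=(0,0,1)
6. T3 LOAD -> counter=10 r=(9,9,10) succ=(1,0,0) retry=(0,0,1)
7. T3 CAS -> counter=11 r=(9,9,10) succ=(1,0,1) retry=(0,0,1)
8. T2 CAS -> counter=11 r=(9,9,10) succ=(1,0,1) retry=(0,1,1)
9. T1 LOAD -> counter=11 r=(11,9,10) succ=(1,0,1) retry=(0,1,1)
10. T1 CAS -> counter=12 r=(11,9,10) succ=(2,0,1) retry=(0,1,1)
11. T1 LOAD -> counter=12 r=(12,9,10) succ=(2,0,1) retry=(0,1,1)
12. T1 CAS -> counter=13 r=(12,9,10) succ=(3,0,1) retry=(0,1,1)

counter=13 r=(12,9,10) succ=(3,0,1) retry=(0,1,1)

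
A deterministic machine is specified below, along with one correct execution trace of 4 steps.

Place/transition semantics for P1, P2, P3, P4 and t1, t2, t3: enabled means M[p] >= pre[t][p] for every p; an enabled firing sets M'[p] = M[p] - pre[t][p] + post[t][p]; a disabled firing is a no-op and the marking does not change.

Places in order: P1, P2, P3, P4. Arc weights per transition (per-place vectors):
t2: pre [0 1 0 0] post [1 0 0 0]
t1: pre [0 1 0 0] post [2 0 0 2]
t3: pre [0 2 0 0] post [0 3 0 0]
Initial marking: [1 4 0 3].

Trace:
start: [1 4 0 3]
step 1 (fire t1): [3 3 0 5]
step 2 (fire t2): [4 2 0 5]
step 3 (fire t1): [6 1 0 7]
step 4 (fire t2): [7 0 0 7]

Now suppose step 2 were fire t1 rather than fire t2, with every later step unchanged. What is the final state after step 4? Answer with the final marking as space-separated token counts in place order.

(re-executing from step 2 with the substitution; state before step 2: [3 3 0 5])
step 2 (fire t1): [5 2 0 7]
step 3 (fire t1): [7 1 0 9]
step 4 (fire t2): [8 0 0 9]

8 0 0 9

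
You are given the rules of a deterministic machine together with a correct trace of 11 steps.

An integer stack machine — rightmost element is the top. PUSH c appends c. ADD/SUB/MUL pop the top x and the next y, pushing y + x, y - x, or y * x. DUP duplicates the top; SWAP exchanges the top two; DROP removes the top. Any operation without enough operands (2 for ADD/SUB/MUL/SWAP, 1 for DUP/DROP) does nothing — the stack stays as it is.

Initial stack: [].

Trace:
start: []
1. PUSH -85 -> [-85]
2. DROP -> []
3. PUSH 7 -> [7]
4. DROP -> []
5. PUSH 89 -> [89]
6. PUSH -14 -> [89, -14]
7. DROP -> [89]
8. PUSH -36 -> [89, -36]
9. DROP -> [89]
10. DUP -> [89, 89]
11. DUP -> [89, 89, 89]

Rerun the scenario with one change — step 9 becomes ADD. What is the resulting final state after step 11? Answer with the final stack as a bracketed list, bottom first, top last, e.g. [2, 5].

(re-executing from step 9 with the substitution; state before step 9: [89, -36])
9. ADD -> [53]
10. DUP -> [53, 53]
11. DUP -> [53, 53, 53]

[53, 53, 53]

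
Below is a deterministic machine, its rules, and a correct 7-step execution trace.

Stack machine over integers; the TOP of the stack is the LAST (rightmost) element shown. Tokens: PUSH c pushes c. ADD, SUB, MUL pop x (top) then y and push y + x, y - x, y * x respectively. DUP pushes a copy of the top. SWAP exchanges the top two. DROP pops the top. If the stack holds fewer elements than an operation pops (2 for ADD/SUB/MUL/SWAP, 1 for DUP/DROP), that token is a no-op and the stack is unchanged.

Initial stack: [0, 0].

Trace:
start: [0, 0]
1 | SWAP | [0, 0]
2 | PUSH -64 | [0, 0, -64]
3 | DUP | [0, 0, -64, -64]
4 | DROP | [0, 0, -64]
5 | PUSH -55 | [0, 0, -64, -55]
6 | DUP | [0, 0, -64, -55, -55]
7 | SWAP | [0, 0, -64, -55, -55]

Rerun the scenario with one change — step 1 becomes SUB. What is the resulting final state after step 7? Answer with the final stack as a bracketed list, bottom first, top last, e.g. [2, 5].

(re-executing from step 1 with the substitution; state before step 1: [0, 0])
1 | SUB | [0]
2 | PUSH -64 | [0, -64]
3 | DUP | [0, -64, -64]
4 | DROP | [0, -64]
5 | PUSH -55 | [0, -64, -55]
6 | DUP | [0, -64, -55, -55]
7 | SWAP | [0, -64, -55, -55]

[0, -64, -55, -55]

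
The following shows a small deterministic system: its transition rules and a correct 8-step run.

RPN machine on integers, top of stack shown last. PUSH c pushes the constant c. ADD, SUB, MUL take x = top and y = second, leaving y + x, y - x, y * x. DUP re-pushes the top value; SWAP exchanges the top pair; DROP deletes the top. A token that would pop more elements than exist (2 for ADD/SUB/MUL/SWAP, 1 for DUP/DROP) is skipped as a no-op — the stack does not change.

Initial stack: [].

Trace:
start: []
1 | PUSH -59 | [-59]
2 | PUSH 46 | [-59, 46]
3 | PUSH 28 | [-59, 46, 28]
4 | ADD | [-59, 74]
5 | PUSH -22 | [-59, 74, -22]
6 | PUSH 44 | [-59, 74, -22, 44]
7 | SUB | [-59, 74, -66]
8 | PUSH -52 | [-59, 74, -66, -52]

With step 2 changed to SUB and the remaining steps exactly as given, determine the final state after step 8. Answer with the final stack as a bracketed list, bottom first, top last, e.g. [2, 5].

[-31, -66, -52]

(re-executing from step 2 with the substitution; state before step 2: [-59])
2 | SUB | [-59]
3 | PUSH 28 | [-59, 28]
4 | ADD | [-31]
5 | PUSH -22 | [-31, -22]
6 | PUSH 44 | [-31, -22, 44]
7 | SUB | [-31, -66]
8 | PUSH -52 | [-31, -66, -52]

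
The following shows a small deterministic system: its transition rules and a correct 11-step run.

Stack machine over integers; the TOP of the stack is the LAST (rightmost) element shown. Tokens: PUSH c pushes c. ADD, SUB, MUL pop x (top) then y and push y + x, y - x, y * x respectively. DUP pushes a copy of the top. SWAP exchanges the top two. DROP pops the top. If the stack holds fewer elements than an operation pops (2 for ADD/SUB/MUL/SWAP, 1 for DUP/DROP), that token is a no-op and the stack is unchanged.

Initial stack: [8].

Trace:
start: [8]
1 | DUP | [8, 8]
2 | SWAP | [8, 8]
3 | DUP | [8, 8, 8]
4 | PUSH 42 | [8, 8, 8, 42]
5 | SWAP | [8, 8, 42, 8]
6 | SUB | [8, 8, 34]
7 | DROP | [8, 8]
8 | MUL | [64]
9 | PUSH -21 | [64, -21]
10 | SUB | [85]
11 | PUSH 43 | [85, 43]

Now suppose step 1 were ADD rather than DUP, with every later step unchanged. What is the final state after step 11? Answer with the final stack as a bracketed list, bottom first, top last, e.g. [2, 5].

[29, 43]

(re-executing from step 1 with the substitution; state before step 1: [8])
1 | ADD | [8]
2 | SWAP | [8]
3 | DUP | [8, 8]
4 | PUSH 42 | [8, 8, 42]
5 | SWAP | [8, 42, 8]
6 | SUB | [8, 34]
7 | DROP | [8]
8 | MUL | [8]
9 | PUSH -21 | [8, -21]
10 | SUB | [29]
11 | PUSH 43 | [29, 43]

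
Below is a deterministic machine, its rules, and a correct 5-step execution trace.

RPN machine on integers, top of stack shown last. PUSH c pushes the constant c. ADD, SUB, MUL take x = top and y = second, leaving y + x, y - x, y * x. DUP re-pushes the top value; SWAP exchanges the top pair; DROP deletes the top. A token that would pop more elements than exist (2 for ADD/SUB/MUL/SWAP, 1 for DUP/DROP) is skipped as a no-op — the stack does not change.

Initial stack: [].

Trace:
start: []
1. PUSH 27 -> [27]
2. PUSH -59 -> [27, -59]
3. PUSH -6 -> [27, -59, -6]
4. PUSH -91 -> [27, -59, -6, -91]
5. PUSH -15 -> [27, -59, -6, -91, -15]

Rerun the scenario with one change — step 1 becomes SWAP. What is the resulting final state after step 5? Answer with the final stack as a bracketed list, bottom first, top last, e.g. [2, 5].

(re-executing from step 1 with the substitution; state before step 1: [])
1. SWAP -> []
2. PUSH -59 -> [-59]
3. PUSH -6 -> [-59, -6]
4. PUSH -91 -> [-59, -6, -91]
5. PUSH -15 -> [-59, -6, -91, -15]

[-59, -6, -91, -15]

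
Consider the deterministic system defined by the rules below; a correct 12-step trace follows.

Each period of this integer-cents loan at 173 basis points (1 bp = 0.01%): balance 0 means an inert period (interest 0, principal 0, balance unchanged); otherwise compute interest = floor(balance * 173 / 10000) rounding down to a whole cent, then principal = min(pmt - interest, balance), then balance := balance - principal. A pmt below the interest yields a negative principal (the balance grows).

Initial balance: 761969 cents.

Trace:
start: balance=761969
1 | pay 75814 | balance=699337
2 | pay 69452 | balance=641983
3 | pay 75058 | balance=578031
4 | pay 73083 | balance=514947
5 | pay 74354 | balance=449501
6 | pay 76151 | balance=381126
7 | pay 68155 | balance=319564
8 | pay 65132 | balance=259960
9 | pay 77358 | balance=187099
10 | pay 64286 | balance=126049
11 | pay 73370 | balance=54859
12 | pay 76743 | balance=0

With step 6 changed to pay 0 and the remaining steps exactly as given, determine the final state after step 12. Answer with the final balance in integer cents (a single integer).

(re-executing from step 6 with the substitution; state before step 6: balance=449501)
6 | pay 0 | balance=457277
7 | pay 68155 | balance=397032
8 | pay 65132 | balance=338768
9 | pay 77358 | balance=267270
10 | pay 64286 | balance=207607
11 | pay 73370 | balance=137828
12 | pay 76743 | balance=63469

63469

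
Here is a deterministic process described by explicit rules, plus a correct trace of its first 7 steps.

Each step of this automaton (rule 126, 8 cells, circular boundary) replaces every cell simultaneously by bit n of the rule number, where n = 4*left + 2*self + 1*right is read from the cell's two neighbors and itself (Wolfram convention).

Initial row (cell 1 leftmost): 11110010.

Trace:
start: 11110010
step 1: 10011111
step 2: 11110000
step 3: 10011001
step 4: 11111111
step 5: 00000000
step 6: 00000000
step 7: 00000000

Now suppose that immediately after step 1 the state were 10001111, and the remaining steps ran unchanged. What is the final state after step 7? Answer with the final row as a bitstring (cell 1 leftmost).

state after step 1 := 10001111
step 2: 11011000
step 3: 11111101
step 4: 00000111
step 5: 10001101
step 6: 11011111
step 7: 01110000

01110000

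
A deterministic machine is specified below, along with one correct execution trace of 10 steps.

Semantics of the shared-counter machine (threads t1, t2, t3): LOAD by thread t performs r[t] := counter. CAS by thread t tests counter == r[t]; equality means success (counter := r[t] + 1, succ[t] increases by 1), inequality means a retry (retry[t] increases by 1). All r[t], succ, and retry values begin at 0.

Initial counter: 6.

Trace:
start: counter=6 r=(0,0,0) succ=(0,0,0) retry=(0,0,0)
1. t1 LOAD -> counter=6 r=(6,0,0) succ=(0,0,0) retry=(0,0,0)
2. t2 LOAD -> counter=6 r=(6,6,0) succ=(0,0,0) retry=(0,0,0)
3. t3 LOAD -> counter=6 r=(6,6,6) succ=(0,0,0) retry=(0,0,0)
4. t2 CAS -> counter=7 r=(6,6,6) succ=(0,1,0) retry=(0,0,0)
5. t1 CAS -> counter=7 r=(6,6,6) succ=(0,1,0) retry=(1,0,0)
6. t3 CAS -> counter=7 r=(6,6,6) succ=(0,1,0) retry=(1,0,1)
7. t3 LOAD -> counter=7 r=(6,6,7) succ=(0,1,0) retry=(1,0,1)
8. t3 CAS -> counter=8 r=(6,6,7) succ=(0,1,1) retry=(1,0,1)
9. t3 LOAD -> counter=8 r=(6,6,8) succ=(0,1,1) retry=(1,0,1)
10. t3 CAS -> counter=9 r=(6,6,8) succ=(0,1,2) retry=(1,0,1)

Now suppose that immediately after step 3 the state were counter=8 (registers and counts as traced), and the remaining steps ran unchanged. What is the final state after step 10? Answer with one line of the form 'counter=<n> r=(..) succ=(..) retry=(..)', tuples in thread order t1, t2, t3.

state after step 3 := counter=8 r=(6,6,6) succ=(0,0,0) retry=(0,0,0)
4. t2 CAS -> counter=8 r=(6,6,6) succ=(0,0,0) retry=(0,1,0)
5. t1 CAS -> counter=8 r=(6,6,6) succ=(0,0,0) retry=(1,1,0)
6. t3 CAS -> counter=8 r=(6,6,6) succ=(0,0,0) retry=(1,1,1)
7. t3 LOAD -> counter=8 r=(6,6,8) succ=(0,0,0) retry=(1,1,1)
8. t3 CAS -> counter=9 r=(6,6,8) succ=(0,0,1) retry=(1,1,1)
9. t3 LOAD -> counter=9 r=(6,6,9) succ=(0,0,1) retry=(1,1,1)
10. t3 CAS -> counter=10 r=(6,6,9) succ=(0,0,2) retry=(1,1,1)

counter=10 r=(6,6,9) succ=(0,0,2) retry=(1,1,1)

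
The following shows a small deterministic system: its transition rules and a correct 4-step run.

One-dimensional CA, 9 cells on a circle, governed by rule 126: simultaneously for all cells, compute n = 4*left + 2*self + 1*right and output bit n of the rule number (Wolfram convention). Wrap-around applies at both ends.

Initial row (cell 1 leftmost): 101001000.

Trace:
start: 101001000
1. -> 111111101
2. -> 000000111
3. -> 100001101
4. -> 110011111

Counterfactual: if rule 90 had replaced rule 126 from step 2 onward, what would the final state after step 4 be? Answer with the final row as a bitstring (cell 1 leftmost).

010010101

(re-executing steps 2..4 under rule 90; state before step 2: 111111101)
2. -> 000000101
3. -> 100001000
4. -> 010010101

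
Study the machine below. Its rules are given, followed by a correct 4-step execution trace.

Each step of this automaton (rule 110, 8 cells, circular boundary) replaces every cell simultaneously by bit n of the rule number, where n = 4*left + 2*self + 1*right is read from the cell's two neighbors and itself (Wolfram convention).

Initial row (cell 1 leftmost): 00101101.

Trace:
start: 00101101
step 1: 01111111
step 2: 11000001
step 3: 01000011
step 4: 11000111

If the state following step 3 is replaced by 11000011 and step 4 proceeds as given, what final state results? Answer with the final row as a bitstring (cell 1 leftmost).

state after step 3 := 11000011
step 4: 01000110

01000110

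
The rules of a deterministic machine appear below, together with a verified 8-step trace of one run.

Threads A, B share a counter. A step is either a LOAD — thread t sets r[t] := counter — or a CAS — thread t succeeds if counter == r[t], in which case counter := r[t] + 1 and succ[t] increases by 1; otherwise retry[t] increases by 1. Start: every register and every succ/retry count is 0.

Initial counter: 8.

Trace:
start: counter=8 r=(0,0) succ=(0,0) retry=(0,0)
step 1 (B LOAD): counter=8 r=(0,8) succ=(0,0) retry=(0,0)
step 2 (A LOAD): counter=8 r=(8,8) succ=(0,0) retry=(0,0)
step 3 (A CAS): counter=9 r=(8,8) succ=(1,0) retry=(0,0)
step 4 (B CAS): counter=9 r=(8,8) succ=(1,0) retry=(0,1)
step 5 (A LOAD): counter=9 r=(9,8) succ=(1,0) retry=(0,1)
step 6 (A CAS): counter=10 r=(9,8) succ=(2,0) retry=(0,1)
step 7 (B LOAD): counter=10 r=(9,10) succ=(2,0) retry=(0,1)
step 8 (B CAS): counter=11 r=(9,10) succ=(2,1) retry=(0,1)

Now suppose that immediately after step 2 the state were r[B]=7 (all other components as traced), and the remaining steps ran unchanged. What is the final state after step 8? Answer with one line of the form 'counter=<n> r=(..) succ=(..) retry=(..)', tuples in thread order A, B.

state after step 2 := counter=8 r=(8,7) succ=(0,0) retry=(0,0)
step 3 (A CAS): counter=9 r=(8,7) succ=(1,0) retry=(0,0)
step 4 (B CAS): counter=9 r=(8,7) succ=(1,0) retry=(0,1)
step 5 (A LOAD): counter=9 r=(9,7) succ=(1,0) retry=(0,1)
step 6 (A CAS): counter=10 r=(9,7) succ=(2,0) retry=(0,1)
step 7 (B LOAD): counter=10 r=(9,10) succ=(2,0) retry=(0,1)
step 8 (B CAS): counter=11 r=(9,10) succ=(2,1) retry=(0,1)

counter=11 r=(9,10) succ=(2,1) retry=(0,1)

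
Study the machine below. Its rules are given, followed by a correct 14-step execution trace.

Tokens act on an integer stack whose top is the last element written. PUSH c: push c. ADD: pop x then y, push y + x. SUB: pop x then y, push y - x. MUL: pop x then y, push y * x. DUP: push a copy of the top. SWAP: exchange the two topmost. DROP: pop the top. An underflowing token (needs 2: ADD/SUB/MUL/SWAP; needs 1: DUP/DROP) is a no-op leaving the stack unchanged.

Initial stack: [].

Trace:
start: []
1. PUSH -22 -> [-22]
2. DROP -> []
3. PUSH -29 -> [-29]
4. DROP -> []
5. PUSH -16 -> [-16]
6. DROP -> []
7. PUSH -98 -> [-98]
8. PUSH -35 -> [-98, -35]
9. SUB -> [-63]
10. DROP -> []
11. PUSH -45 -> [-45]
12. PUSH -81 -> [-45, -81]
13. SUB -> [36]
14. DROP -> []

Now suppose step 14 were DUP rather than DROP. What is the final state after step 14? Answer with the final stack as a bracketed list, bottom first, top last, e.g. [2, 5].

[36, 36]

(re-executing from step 14 with the substitution; state before step 14: [36])
14. DUP -> [36, 36]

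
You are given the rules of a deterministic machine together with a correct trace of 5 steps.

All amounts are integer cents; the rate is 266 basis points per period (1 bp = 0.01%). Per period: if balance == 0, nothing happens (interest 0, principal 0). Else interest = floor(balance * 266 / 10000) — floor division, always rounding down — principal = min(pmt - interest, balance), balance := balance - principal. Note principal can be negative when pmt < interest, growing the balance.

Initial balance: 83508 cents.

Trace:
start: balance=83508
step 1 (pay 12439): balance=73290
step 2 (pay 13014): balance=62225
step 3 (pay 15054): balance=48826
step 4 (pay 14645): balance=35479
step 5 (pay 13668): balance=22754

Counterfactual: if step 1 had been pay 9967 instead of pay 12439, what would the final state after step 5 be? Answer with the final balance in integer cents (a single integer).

(re-executing from step 1 with the substitution; state before step 1: balance=83508)
step 1 (pay 9967): balance=75762
step 2 (pay 13014): balance=64763
step 3 (pay 15054): balance=51431
step 4 (pay 14645): balance=38154
step 5 (pay 13668): balance=25500

25500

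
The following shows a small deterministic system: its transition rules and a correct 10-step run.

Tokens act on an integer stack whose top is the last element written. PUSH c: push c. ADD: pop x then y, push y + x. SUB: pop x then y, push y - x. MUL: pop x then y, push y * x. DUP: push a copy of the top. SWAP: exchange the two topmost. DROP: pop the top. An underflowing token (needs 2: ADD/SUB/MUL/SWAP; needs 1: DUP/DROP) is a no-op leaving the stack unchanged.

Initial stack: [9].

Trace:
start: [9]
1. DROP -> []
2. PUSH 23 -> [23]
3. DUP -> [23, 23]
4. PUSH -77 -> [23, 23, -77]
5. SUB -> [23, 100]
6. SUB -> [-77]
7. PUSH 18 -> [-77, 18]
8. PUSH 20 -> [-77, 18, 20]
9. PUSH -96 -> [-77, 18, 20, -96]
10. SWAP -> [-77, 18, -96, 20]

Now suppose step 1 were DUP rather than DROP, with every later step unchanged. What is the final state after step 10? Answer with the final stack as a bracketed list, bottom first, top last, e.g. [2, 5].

[9, 9, -77, 18, -96, 20]

(re-executing from step 1 with the substitution; state before step 1: [9])
1. DUP -> [9, 9]
2. PUSH 23 -> [9, 9, 23]
3. DUP -> [9, 9, 23, 23]
4. PUSH -77 -> [9, 9, 23, 23, -77]
5. SUB -> [9, 9, 23, 100]
6. SUB -> [9, 9, -77]
7. PUSH 18 -> [9, 9, -77, 18]
8. PUSH 20 -> [9, 9, -77, 18, 20]
9. PUSH -96 -> [9, 9, -77, 18, 20, -96]
10. SWAP -> [9, 9, -77, 18, -96, 20]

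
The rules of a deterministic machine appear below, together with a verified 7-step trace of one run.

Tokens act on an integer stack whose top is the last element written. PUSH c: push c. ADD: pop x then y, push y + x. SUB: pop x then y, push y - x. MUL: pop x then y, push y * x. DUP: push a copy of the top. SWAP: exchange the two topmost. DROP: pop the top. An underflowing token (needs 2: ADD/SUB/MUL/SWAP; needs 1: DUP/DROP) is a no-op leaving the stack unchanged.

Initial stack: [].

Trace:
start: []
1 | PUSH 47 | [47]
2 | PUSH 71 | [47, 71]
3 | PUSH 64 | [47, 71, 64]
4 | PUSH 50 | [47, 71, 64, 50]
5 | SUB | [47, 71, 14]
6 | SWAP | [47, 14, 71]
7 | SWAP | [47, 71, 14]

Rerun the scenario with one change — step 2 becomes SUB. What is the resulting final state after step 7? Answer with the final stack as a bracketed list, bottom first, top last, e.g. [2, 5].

(re-executing from step 2 with the substitution; state before step 2: [47])
2 | SUB | [47]
3 | PUSH 64 | [47, 64]
4 | PUSH 50 | [47, 64, 50]
5 | SUB | [47, 14]
6 | SWAP | [14, 47]
7 | SWAP | [47, 14]

[47, 14]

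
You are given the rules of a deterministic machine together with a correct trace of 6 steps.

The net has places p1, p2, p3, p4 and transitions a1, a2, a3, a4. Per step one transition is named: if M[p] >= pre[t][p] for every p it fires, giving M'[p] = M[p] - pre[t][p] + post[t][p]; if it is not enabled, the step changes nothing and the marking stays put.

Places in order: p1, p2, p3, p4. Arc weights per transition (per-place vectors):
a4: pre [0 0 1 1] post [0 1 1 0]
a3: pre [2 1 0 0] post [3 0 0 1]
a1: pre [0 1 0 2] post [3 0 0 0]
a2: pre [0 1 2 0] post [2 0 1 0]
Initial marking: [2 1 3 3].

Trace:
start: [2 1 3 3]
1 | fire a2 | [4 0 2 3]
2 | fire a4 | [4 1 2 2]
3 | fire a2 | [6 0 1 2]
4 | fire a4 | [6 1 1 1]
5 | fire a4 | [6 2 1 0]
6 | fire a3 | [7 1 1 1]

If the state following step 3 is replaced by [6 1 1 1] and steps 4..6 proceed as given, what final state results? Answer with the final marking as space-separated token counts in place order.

7 1 1 1

state after step 3 := [6 1 1 1]
4 | fire a4 | [6 2 1 0]
5 | fire a4 | [6 2 1 0]
6 | fire a3 | [7 1 1 1]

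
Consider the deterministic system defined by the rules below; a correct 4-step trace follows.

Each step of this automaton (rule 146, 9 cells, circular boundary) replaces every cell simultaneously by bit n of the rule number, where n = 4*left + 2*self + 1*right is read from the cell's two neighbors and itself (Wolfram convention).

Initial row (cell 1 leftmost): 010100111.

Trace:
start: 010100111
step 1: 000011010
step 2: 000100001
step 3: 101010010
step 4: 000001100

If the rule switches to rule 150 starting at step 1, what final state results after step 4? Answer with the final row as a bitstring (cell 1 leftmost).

000111000

(re-executing steps 1..4 under rule 150; state before step 1: 010100111)
step 1: 010111010
step 2: 110010011
step 3: 101111101
step 4: 000111000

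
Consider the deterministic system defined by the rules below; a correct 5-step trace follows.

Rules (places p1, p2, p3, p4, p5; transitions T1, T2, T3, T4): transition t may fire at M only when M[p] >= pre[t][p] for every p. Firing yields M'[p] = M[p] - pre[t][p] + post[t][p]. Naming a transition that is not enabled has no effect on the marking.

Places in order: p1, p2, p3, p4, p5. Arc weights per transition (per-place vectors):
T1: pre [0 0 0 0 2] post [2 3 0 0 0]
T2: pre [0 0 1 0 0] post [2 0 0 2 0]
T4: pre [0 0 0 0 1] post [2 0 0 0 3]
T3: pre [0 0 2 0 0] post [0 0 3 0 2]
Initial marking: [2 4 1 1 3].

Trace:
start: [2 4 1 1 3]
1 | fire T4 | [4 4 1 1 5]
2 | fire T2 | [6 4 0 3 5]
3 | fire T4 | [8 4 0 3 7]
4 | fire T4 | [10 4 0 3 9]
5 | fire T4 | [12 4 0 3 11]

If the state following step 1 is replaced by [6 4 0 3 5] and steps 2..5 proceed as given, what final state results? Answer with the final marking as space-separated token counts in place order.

state after step 1 := [6 4 0 3 5]
2 | fire T2 | [6 4 0 3 5]
3 | fire T4 | [8 4 0 3 7]
4 | fire T4 | [10 4 0 3 9]
5 | fire T4 | [12 4 0 3 11]

12 4 0 3 11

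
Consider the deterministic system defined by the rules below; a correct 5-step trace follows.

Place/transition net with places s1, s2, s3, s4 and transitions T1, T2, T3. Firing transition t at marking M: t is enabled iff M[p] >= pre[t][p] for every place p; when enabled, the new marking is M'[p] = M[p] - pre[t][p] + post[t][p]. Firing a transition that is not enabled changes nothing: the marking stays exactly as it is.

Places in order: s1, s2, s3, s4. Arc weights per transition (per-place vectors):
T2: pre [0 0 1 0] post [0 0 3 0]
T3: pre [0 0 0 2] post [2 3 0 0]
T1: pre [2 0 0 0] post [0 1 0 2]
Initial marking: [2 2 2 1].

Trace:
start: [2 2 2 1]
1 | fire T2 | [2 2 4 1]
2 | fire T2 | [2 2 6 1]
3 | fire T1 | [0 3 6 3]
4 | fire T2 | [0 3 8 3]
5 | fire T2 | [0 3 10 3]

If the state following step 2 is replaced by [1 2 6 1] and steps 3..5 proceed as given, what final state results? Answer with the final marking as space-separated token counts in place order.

1 2 10 1

state after step 2 := [1 2 6 1]
3 | fire T1 | [1 2 6 1]
4 | fire T2 | [1 2 8 1]
5 | fire T2 | [1 2 10 1]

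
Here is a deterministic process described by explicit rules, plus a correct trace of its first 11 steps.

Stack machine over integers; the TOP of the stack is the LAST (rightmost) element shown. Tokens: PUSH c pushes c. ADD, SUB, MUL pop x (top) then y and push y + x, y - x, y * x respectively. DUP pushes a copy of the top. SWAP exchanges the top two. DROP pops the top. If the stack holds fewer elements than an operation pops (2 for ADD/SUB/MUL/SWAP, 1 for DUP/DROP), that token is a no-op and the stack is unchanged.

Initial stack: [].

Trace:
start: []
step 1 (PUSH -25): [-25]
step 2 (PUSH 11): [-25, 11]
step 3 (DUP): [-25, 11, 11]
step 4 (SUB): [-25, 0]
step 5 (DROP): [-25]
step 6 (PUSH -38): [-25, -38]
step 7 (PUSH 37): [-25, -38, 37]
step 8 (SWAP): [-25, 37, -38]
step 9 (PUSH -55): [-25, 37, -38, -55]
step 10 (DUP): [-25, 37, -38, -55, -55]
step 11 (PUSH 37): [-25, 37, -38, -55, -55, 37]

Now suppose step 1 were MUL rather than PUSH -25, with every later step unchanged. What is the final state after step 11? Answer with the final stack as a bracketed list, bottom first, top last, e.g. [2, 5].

[37, -38, -55, -55, 37]

(re-executing from step 1 with the substitution; state before step 1: [])
step 1 (MUL): []
step 2 (PUSH 11): [11]
step 3 (DUP): [11, 11]
step 4 (SUB): [0]
step 5 (DROP): []
step 6 (PUSH -38): [-38]
step 7 (PUSH 37): [-38, 37]
step 8 (SWAP): [37, -38]
step 9 (PUSH -55): [37, -38, -55]
step 10 (DUP): [37, -38, -55, -55]
step 11 (PUSH 37): [37, -38, -55, -55, 37]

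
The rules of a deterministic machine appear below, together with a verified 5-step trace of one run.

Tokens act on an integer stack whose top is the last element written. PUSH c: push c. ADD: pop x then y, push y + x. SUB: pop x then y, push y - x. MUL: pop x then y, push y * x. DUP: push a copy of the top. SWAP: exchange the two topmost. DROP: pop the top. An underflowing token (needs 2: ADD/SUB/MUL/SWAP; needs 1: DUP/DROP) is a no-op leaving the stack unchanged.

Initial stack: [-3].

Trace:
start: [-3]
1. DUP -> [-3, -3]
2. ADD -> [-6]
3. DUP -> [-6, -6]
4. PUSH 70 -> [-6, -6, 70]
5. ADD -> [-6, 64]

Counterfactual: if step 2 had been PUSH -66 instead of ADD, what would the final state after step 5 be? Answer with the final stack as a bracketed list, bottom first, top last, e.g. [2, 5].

[-3, -3, -66, 4]

(re-executing from step 2 with the substitution; state before step 2: [-3, -3])
2. PUSH -66 -> [-3, -3, -66]
3. DUP -> [-3, -3, -66, -66]
4. PUSH 70 -> [-3, -3, -66, -66, 70]
5. ADD -> [-3, -3, -66, 4]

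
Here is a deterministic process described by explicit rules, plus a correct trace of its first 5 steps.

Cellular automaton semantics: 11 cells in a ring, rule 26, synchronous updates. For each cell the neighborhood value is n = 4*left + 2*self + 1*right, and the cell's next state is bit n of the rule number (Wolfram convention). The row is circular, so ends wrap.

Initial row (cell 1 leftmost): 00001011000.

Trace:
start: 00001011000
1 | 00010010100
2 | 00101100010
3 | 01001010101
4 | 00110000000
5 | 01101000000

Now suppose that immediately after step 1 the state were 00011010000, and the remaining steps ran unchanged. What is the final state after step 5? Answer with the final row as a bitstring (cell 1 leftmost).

10100000100

state after step 1 := 00011010000
2 | 00110001000
3 | 01101010100
4 | 11000000010
5 | 10100000100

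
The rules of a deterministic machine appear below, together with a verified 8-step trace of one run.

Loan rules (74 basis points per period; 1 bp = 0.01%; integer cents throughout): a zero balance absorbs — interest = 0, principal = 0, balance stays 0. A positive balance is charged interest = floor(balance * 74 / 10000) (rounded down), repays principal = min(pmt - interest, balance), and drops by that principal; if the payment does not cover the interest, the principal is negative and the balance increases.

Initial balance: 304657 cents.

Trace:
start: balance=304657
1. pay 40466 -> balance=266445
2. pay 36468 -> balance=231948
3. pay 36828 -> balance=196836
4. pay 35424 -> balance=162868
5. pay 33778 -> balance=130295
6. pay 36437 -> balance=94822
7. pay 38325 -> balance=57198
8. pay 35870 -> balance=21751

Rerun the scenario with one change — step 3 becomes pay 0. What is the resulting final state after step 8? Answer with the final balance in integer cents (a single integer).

(re-executing from step 3 with the substitution; state before step 3: balance=231948)
3. pay 0 -> balance=233664
4. pay 35424 -> balance=199969
5. pay 33778 -> balance=167670
6. pay 36437 -> balance=132473
7. pay 38325 -> balance=95128
8. pay 35870 -> balance=59961

59961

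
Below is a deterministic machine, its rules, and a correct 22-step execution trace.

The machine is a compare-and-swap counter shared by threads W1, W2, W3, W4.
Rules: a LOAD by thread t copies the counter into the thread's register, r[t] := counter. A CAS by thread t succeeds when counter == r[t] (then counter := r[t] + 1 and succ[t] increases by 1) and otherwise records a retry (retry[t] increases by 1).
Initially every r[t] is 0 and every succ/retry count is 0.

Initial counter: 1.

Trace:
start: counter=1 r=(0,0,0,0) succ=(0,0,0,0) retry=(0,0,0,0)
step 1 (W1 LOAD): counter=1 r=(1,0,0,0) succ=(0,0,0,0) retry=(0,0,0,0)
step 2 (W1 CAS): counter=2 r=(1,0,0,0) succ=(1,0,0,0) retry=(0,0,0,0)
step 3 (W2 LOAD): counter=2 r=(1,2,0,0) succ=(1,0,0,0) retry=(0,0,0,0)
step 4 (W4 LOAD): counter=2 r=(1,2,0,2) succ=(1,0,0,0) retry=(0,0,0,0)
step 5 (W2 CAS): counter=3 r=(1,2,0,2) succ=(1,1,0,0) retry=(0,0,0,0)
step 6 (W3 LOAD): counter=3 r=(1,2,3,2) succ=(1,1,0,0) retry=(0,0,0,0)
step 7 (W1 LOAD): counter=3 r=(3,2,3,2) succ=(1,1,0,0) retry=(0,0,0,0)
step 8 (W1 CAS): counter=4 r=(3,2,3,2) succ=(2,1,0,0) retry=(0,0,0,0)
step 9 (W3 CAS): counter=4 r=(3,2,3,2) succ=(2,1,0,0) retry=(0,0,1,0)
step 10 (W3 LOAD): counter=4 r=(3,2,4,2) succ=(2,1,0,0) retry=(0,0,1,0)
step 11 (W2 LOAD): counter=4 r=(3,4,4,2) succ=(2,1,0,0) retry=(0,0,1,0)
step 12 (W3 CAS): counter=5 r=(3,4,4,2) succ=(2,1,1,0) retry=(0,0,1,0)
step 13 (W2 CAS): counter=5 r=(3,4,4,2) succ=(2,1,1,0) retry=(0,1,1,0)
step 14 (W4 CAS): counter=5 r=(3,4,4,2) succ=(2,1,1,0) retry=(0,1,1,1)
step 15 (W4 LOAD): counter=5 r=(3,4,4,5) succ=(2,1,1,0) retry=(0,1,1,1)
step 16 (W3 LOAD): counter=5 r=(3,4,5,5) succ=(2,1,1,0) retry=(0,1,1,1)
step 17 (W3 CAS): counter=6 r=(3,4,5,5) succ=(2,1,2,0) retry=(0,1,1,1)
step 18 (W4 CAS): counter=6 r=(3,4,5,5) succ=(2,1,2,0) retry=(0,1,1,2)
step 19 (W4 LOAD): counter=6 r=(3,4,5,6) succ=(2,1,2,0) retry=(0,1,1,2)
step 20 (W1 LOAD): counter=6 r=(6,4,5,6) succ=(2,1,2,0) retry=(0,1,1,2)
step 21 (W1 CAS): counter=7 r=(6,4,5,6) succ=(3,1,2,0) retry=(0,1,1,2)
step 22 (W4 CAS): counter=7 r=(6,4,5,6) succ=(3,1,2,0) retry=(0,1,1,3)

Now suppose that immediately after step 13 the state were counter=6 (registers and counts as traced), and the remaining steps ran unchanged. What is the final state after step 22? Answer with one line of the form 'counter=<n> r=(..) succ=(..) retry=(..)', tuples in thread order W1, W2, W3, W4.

counter=8 r=(7,4,6,7) succ=(3,1,2,0) retry=(0,1,1,3)

state after step 13 := counter=6 r=(3,4,4,2) succ=(2,1,1,0) retry=(0,1,1,0)
step 14 (W4 CAS): counter=6 r=(3,4,4,2) succ=(2,1,1,0) retry=(0,1,1,1)
step 15 (W4 LOAD): counter=6 r=(3,4,4,6) succ=(2,1,1,0) retry=(0,1,1,1)
step 16 (W3 LOAD): counter=6 r=(3,4,6,6) succ=(2,1,1,0) retry=(0,1,1,1)
step 17 (W3 CAS): counter=7 r=(3,4,6,6) succ=(2,1,2,0) retry=(0,1,1,1)
step 18 (W4 CAS): counter=7 r=(3,4,6,6) succ=(2,1,2,0) retry=(0,1,1,2)
step 19 (W4 LOAD): counter=7 r=(3,4,6,7) succ=(2,1,2,0) retry=(0,1,1,2)
step 20 (W1 LOAD): counter=7 r=(7,4,6,7) succ=(2,1,2,0) retry=(0,1,1,2)
step 21 (W1 CAS): counter=8 r=(7,4,6,7) succ=(3,1,2,0) retry=(0,1,1,2)
step 22 (W4 CAS): counter=8 r=(7,4,6,7) succ=(3,1,2,0) retry=(0,1,1,3)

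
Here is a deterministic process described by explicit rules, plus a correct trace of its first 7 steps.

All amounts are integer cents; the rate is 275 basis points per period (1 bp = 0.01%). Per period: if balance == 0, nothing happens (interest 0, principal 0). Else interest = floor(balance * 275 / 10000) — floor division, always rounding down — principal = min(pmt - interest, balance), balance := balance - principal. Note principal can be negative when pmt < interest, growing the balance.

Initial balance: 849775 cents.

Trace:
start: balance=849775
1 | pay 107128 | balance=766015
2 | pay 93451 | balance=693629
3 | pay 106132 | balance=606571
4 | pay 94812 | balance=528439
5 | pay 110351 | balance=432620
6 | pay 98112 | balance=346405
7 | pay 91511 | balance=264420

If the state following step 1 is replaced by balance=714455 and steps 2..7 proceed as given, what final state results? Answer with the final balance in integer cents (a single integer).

state after step 1 := balance=714455
2 | pay 93451 | balance=640651
3 | pay 106132 | balance=552136
4 | pay 94812 | balance=472507
5 | pay 110351 | balance=375149
6 | pay 98112 | balance=287353
7 | pay 91511 | balance=203744

203744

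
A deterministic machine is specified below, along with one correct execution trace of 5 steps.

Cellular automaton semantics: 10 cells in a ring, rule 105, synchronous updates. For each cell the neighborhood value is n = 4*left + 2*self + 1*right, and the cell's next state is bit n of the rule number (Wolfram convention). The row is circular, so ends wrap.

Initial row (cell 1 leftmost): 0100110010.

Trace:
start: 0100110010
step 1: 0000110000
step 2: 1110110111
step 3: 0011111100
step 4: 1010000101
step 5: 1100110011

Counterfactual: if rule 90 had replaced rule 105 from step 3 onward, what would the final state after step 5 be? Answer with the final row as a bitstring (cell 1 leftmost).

(re-executing steps 3..5 under rule 90; state before step 3: 1110110111)
step 3: 0010110100
step 4: 0100110010
step 5: 1011111101

1011111101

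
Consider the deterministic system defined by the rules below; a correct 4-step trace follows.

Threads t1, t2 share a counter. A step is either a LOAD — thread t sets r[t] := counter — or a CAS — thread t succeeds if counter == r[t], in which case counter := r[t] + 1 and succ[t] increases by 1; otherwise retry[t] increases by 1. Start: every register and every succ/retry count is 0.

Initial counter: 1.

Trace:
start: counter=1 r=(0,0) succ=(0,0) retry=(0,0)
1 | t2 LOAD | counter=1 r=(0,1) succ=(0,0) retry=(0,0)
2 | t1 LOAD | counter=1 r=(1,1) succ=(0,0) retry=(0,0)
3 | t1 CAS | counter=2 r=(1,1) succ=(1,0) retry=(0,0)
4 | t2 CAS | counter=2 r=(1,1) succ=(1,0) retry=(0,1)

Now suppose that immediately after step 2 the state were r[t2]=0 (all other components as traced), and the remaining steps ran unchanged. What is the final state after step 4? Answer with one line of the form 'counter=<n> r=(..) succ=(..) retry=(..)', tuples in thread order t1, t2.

counter=2 r=(1,0) succ=(1,0) retry=(0,1)

state after step 2 := counter=1 r=(1,0) succ=(0,0) retry=(0,0)
3 | t1 CAS | counter=2 r=(1,0) succ=(1,0) retry=(0,0)
4 | t2 CAS | counter=2 r=(1,0) succ=(1,0) retry=(0,1)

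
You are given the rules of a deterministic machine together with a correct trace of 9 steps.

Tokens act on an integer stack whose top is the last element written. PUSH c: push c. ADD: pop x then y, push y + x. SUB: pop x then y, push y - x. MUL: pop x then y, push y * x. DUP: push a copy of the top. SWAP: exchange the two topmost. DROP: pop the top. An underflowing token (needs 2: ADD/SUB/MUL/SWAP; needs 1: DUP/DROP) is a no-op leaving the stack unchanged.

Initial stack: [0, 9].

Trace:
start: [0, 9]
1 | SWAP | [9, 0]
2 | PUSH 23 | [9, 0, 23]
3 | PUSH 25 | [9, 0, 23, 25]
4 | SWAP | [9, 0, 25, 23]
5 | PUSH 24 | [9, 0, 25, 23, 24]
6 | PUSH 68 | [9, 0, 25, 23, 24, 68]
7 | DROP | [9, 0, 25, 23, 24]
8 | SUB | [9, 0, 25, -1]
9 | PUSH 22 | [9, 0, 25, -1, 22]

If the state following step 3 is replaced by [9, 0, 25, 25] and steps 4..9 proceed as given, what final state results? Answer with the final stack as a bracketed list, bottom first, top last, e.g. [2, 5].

state after step 3 := [9, 0, 25, 25]
4 | SWAP | [9, 0, 25, 25]
5 | PUSH 24 | [9, 0, 25, 25, 24]
6 | PUSH 68 | [9, 0, 25, 25, 24, 68]
7 | DROP | [9, 0, 25, 25, 24]
8 | SUB | [9, 0, 25, 1]
9 | PUSH 22 | [9, 0, 25, 1, 22]

[9, 0, 25, 1, 22]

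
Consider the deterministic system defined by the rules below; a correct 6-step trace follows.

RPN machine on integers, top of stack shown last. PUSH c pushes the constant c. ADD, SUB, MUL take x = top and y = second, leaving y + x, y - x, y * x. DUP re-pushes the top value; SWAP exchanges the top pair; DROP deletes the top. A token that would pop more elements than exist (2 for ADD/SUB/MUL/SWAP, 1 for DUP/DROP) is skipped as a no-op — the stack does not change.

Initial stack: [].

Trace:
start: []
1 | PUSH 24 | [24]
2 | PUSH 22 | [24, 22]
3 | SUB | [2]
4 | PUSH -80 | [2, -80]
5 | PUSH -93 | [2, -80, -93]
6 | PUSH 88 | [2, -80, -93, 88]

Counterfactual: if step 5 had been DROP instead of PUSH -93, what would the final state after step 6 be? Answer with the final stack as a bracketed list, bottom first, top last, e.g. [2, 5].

[2, 88]

(re-executing from step 5 with the substitution; state before step 5: [2, -80])
5 | DROP | [2]
6 | PUSH 88 | [2, 88]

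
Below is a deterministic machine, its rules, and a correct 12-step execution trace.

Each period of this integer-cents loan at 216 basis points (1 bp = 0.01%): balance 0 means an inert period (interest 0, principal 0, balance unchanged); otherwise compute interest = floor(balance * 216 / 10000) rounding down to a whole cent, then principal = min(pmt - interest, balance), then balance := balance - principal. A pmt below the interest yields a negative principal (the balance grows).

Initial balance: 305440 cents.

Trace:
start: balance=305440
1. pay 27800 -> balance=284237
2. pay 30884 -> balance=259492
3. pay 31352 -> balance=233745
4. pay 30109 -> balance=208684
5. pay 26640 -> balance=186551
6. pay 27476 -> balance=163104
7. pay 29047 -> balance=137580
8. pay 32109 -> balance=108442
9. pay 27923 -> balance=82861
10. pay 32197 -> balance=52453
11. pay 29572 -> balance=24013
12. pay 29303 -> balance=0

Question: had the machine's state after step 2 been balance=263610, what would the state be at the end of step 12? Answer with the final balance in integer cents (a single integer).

state after step 2 := balance=263610
3. pay 31352 -> balance=237951
4. pay 30109 -> balance=212981
5. pay 26640 -> balance=190941
6. pay 27476 -> balance=167589
7. pay 29047 -> balance=142161
8. pay 32109 -> balance=113122
9. pay 27923 -> balance=87642
10. pay 32197 -> balance=57338
11. pay 29572 -> balance=29004
12. pay 29303 -> balance=327

327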